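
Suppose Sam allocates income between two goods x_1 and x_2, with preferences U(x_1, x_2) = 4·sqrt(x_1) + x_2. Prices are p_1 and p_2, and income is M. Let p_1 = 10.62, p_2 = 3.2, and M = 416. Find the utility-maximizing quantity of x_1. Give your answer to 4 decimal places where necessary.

Set MRS = p_1/p_2: 2·x_1^(−1/2) = p_1/p_2.
Solve: √x_1 = 2·p_2/p_1, so x_1*(p_1,p_2) = (2·p_2/p_1)², and x_2* = (M − p_1·x_1*)/p_2.
Plugging in: x_1* = (2·3.2/10.62)² = 0.3632.

x_1* = 0.3632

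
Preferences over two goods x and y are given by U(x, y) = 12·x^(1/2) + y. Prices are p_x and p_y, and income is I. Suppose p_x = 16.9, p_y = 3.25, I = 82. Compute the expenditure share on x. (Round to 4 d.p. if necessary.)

share on x = 0.2744

MU_x = 6/√x, MU_y = 1. Tangency: 6/√x = p_x/p_y.
Solve: √x = 6·p_y/p_x, so x*(p_x,p_y) = (6·p_y/p_x)², and y* = (I − p_x·x*)/p_y.
Plugging in: x* = (6·3.25/16.9)² = 1.3314, y* = 18.3077.
Expenditure on x: 16.9·1.3314 = 22.5; share = 0.2744.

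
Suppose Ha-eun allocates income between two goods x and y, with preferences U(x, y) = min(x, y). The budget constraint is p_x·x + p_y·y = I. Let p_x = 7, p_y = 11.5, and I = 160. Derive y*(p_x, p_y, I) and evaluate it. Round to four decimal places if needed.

y* = 8.6486

Demand: x*(p_x,p_y,I) = I/(p_x + p_y), y* = I/(p_x + p_y).
Here 7 + 11.5 = 18.5, giving y* = 8.6486.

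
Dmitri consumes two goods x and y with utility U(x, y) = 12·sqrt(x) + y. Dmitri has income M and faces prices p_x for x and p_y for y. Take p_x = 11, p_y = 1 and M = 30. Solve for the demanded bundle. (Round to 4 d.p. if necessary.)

Plugging in: x* = (6·1/11)² = 0.2975, y* = 26.7273.

x* = 0.2975, y* = 26.7273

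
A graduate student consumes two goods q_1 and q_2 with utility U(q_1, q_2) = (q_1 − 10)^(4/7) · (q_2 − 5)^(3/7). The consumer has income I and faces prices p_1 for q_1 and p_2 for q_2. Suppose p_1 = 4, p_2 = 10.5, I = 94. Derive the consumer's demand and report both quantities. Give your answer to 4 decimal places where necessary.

q_1* = 10.2143, q_2* = 5.0612

Let q_1' = q_1−10, q_2' = q_2−5. MRS = (4/3)·q_2'/q_1' = p_1/p_2.
After buying the subsistence bundle (10, 5), a share 4/7 of the remaining income goes to q_1: q_1* = 10 + 4/7·(I − 10p_1 − 5p_2)/p_1.
Discretionary income = 94 − 10·4 − 5·10.5 = 1.5; q_1* = 10 + 4/7·1.5/4 = 10.2143; q_2* = 5 + 3/7·1.5/10.5 = 5.0612.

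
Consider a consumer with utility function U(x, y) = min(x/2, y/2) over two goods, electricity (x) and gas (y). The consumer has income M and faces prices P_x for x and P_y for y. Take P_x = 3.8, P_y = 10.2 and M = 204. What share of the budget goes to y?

With perfect complements, no substitution: consume in ratio x:y = 2:2.
Budget: P_x·x + P_y·x = M, so (2·P_x + 2·P_y)·x = 2·M.
Demand: x*(P_x,P_y,M) = 2·M/(2·P_x + 2·P_y), y* = 2·M/(2·P_x + 2·P_y).
Here 2·3.8 + 2·10.2 = 28, giving x* = 14.5714 and y* = 14.5714.
Expenditure on y: 10.2·14.5714 = 148.6286; share = 0.7286.

share on y = 0.7286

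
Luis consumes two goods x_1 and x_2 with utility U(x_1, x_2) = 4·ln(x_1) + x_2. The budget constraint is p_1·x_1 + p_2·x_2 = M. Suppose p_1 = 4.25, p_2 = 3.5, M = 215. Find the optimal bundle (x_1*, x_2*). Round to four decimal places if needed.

Set MRS = p_1/p_2: (4/x_1)/1 = p_1/p_2.
So x_1*(p_1,p_2) = 4·p_2/p_1, independent of income; and x_2* = (M − 4·p_2)/p_2.
At the given prices: x_1* = 4·3.5/4.25 = 3.2941, and x_2* = 57.4286.

x_1* = 3.2941, x_2* = 57.4286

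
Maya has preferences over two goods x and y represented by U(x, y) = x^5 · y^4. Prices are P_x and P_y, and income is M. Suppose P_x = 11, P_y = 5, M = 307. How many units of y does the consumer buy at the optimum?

y* = 27.2889

MU_x/MU_y = (5·y)/(4·x); tangency sets this equal to P_x/P_y.
Rearranging, P_y·y = (4/5)·P_x·x. Substituting into the budget gives P_x·x·(1 + (4/5)) = M.
Demand: x*(P_x,P_y,M) = 5/9·M/P_x and y* = 4/9·M/P_y.
At P_x=11, P_y=5, M=307: y* = 4/9·307/5 = 27.2889.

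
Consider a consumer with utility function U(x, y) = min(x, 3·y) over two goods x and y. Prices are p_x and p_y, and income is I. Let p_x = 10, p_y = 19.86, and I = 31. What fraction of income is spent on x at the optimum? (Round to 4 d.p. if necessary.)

share on x = 0.6017

Leontief preferences: the optimum is at the kink where x/3 = y/1, i.e. y = (1/3)·x.
Budget: p_x·x + p_y·(1/3)·x = I, so (3·p_x + p_y)·x = 3·I.
Demand: x*(p_x,p_y,I) = 3·I/(3·p_x + p_y), y* = I/(3·p_x + p_y).
Here 3·10 + 19.86 = 49.86, giving x* = 1.8652 and y* = 0.6217.
Expenditure on x: 10·1.8652 = 18.6522; share = 0.6017.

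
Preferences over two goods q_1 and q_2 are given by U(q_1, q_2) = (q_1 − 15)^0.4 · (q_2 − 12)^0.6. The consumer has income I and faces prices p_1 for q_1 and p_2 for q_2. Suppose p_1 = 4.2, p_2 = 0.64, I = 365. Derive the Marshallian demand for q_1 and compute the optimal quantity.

MRS = (2/3)·(q_2−12)/(q_1−15). Tangency with p_1/p_2 gives q_2−12 = (3/2)·(p_1/p_2)·(q_1−15).
After buying the subsistence bundle (15, 12), a share 0.4 of the remaining income goes to q_1: q_1* = 15 + 0.4·(I − 15p_1 − 12p_2)/p_1.
Discretionary income = 365 − 15·4.2 − 12·0.64 = 294.32; q_1* = 15 + 0.4·294.32/4.2 = 43.0305.

q_1* = 43.0305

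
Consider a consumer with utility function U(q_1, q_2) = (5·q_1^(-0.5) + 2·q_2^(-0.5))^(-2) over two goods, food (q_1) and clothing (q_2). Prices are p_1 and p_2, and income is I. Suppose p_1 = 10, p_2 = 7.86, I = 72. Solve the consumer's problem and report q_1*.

From the CES first-order condition, (5/2)·(q_2/q_1)^(1.5) = p_1/p_2.
Solve for the ratio: q_2/q_1 = [(2/5)·p_1/p_2]^(2/3).
Substitute q_2 = (q_2/q_1)·q_1 into the budget: q_1* = I/(p_1 + p_2·(q_2/q_1)).
Numerically q_2/q_1 = 0.637419, so q_1* = 72/(10 + 7.86·0.637419) = 4.7968.

q_1* = 4.7968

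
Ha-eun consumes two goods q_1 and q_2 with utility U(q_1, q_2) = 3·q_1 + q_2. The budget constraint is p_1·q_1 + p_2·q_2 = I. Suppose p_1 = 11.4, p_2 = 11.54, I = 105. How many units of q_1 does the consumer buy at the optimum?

q_1* = 9.2105

Numerically: q_1* = 9.2105, q_2* = 0.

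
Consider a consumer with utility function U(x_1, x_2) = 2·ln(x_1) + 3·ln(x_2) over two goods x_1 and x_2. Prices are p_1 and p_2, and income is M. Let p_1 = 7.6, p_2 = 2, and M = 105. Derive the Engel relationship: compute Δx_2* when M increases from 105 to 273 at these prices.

Δx_2* = 50.4

Tangency: MRS = (2/3)·x_2/x_1 = p_1/p_2.
Rearranging, p_2·x_2 = (3/2)·p_1·x_1. Substituting into the budget gives p_1·x_1·(1 + (3/2)) = M.
Demand: x_1*(p_1,p_2,M) = 0.4·M/p_1 and x_2* = 0.6·M/p_2.
At p_1=7.6, p_2=2, M=105: x_2* = 0.6·105/2 = 31.5.
At M' = 273: x_2* = 81.9. Change: 81.9 − 31.5 = 50.4.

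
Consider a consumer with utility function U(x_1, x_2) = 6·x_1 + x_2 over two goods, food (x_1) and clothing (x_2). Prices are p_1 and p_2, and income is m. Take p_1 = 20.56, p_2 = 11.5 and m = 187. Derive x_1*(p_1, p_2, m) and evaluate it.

x_1* = 9.0953

Numerically: x_1* = 9.0953, x_2* = 0.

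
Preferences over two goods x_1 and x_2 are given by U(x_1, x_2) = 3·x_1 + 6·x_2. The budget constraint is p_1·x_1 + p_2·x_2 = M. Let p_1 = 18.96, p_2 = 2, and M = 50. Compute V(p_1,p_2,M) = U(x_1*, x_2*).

Perfect substitutes: compare marginal utility per dollar. 3/p_1 vs 6/p_2 → 0.1582 vs 3.
x_2 gives more utility per dollar, so spend all income on x_2: x_2* = M/p_2, x_1* = 0.
Numerically: x_1* = 0, x_2* = 25.
Utility at the optimum: U(0, 25) = 150.

V = 150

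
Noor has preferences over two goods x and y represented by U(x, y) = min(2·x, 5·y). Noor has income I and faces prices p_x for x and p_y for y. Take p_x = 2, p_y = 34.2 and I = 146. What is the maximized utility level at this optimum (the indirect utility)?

With perfect complements, no substitution: consume in ratio x:y = 5:2.
Budget: p_x·x + p_y·(2/5)·x = I, so (5·p_x + 2·p_y)·x = 5·I.
Demand: x*(p_x,p_y,I) = 5·I/(5·p_x + 2·p_y), y* = 2·I/(5·p_x + 2·p_y).
Here 5·2 + 2·34.2 = 78.4, giving x* = 9.3112 and y* = 3.7245.
Utility at the optimum: U(9.3112, 3.7245) = 18.6224.

V = 18.6224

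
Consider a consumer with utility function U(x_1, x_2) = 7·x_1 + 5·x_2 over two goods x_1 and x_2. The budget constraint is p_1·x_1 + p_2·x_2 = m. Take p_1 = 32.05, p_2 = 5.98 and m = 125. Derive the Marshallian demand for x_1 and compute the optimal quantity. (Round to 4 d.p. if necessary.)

Linear utility — the consumer picks whichever good has higher MU/price: 7/32.05 = 0.2184 vs 5/5.98 = 0.8361.
x_2 gives more utility per dollar, so spend all income on x_2: x_2* = m/p_2, x_1* = 0.
Numerically: x_1* = 0, x_2* = 20.903.

x_1* = 0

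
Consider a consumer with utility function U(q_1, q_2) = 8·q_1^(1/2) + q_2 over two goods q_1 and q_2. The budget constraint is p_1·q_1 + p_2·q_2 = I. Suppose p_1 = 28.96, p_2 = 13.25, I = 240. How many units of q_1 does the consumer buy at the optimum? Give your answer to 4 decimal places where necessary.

q_1* = 3.3493

MU_q_1 = 4/√q_1, MU_q_2 = 1. Tangency: 4/√q_1 = p_1/p_2.
Thus q_1* = (4·p_2/p_1)² — independent of I — with the rest of income spent on q_2.
Plugging in: q_1* = (4·13.25/28.96)² = 3.3493.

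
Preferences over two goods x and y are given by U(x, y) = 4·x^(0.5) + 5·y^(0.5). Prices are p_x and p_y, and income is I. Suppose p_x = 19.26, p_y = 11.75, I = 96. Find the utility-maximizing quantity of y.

MRS = MU_x/MU_y = (4/5)·(y/x)^(0.5). Set equal to p_x/p_y.
Solve for the ratio: y/x = [(5/4)·p_x/p_y]^(2).
With the ratio pinned down, the budget gives x* = I/(p_x + p_y·(y/x)) and y* = (y/x)·x*.
Numerically y/x = 4.198139, so x* = 96/(19.26 + 11.75·4.198139) = 1.3997 and y* = 4.198139·1.3997 = 5.876.

y* = 5.876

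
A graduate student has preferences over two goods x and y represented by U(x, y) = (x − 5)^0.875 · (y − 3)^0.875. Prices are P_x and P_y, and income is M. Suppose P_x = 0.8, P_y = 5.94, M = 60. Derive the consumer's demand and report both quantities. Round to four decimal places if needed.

x* = 28.8625, y* = 6.2138

Substituting into the budget: x* = 5 + 0.5·(M − 5·P_x − 3·P_y)/P_x, and y* = 3 + 0.5·(…)/P_y.
Discretionary income = 60 − 5·0.8 − 3·5.94 = 38.18; x* = 5 + 0.5·38.18/0.8 = 28.8625; y* = 3 + 0.5·38.18/5.94 = 6.2138.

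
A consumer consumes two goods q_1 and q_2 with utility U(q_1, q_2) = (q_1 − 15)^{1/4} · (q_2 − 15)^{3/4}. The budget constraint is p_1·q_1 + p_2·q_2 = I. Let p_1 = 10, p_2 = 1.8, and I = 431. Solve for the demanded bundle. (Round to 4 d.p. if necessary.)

q_1* = 21.35, q_2* = 120.8333

This is Cobb-Douglas in (q_1−15, q_2−15): tangency gives 0.25·p_2·(q_2−15) = 0.75·p_1·(q_1−15).
After buying the subsistence bundle (15, 15), a share 0.25 of the remaining income goes to q_1: q_1* = 15 + 0.25·(I − 15p_1 − 15p_2)/p_1.
Discretionary income = 431 − 15·10 − 15·1.8 = 254; q_1* = 15 + 0.25·254/10 = 21.35; q_2* = 15 + 0.75·254/1.8 = 120.8333.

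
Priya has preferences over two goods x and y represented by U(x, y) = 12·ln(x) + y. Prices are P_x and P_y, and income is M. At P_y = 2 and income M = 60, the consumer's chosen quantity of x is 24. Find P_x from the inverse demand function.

MU_x = 12/x, MU_y = 1. Tangency: 12/x = P_x/P_y.
So x*(P_x,P_y) = 12·P_y/P_x, independent of income; and y* = (M − 12·P_y)/P_y.
Set x* = 24 in the demand function and solve for P_x: P_x = 1.

P_x = 1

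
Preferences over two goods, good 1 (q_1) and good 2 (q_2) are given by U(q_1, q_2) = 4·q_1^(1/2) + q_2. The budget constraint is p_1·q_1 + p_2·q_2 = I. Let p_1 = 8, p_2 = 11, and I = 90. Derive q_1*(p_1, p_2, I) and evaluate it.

Set MRS = p_1/p_2: 2·q_1^(−1/2) = p_1/p_2.
Solve: √q_1 = 2·p_2/p_1, so q_1*(p_1,p_2) = (2·p_2/p_1)², and q_2* = (I − p_1·q_1*)/p_2.
Plugging in: q_1* = (2·11/8)² = 7.5625.

q_1* = 7.5625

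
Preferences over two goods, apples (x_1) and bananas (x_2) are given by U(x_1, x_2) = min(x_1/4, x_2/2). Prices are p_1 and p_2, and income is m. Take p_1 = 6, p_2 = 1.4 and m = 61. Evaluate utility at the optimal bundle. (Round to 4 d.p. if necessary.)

V = 2.2761

Leontief preferences: the optimum is at the kink where x_1/4 = x_2/2, i.e. x_2 = (1/2)·x_1.
Budget: p_1·x_1 + p_2·(1/2)·x_1 = m, so (4·p_1 + 2·p_2)·x_1 = 4·m.
Demand: x_1*(p_1,p_2,m) = 4·m/(4·p_1 + 2·p_2), x_2* = 2·m/(4·p_1 + 2·p_2).
Here 4·6 + 2·1.4 = 26.8, giving x_1* = 9.1045 and x_2* = 4.5522.
Utility at the optimum: U(9.1045, 4.5522) = 2.2761.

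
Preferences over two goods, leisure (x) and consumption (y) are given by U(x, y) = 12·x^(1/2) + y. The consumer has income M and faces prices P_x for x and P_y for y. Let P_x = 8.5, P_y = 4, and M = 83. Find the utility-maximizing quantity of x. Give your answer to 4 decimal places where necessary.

x* = 7.9723

MU_x = 6/√x, MU_y = 1. Tangency: 6/√x = P_x/P_y.
Solve: √x = 6·P_y/P_x, so x*(P_x,P_y) = (6·P_y/P_x)², and y* = (M − P_x·x*)/P_y.
Plugging in: x* = (6·4/8.5)² = 7.9723.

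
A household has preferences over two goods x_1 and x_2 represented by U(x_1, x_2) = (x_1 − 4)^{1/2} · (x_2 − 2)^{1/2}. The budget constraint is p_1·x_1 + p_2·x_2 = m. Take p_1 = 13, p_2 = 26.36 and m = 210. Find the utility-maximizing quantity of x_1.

x_1* = 8.0492

Discretionary income = 210 − 4·13 − 2·26.36 = 105.28; x_1* = 4 + 0.5·105.28/13 = 8.0492.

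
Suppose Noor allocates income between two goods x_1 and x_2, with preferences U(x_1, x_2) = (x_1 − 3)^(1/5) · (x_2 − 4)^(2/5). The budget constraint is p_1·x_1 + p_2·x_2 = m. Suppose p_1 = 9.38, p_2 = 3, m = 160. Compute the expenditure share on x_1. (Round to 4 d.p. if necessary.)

Let x_1' = x_1−3, x_2' = x_2−4. MRS = (1/2)·x_2'/x_1' = p_1/p_2.
After buying the subsistence bundle (3, 4), a share 1/3 of the remaining income goes to x_1: x_1* = 3 + 1/3·(m − 3p_1 − 4p_2)/p_1.
Discretionary income = 160 − 3·9.38 − 4·3 = 119.86; x_1* = 3 + 1/3·119.86/9.38 = 7.2594; x_2* = 4 + 2/3·119.86/3 = 30.6356.
Expenditure on x_1: 9.38·7.2594 = 68.0933; share = 0.4256.

share on x_1 = 0.4256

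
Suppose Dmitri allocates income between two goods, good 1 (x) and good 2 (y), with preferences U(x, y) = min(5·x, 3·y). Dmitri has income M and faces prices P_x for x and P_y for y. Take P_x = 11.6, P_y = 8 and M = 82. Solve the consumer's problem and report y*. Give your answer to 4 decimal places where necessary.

y* = 5.4813

With perfect complements, no substitution: consume in ratio x:y = 3:5.
Budget: P_x·x + P_y·(5/3)·x = M, so (3·P_x + 5·P_y)·x = 3·M.
Demand: x*(P_x,P_y,M) = 3·M/(3·P_x + 5·P_y), y* = 5·M/(3·P_x + 5·P_y).
Here 3·11.6 + 5·8 = 74.8, giving y* = 5.4813.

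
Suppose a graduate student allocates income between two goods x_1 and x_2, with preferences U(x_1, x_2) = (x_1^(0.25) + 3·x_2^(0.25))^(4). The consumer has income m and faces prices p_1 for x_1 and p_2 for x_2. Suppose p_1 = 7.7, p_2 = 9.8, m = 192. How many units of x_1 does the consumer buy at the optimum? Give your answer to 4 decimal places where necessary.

x_1* = 4.9945

MU_x_1 ∝ x_1^(-0.75), MU_x_2 ∝ 3·x_2^(-0.75), so MRS = (1/3)·(x_2/x_1)^(0.75) = p_1/p_2.
Solve for the ratio: x_2/x_1 = [3·p_1/p_2]^(4/3).
With the ratio pinned down, the budget gives x_1* = m/(p_1 + p_2·(x_2/x_1)) and x_2* = (x_2/x_1)·x_1*.
Numerically x_2/x_1 = 3.137, so x_1* = 192/(7.7 + 9.8·3.137) = 4.9945.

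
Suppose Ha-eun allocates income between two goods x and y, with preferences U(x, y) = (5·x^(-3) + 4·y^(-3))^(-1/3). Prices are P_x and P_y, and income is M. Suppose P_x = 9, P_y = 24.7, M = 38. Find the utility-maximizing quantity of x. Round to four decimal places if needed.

x* = 1.3997

MRS = MU_x/MU_y = (5/4)·(y/x)^(4). Set equal to P_x/P_y.
Solve for the ratio: y/x = [(4/5)·P_x/P_y]^(0.25).
Substitute y = (y/x)·x into the budget: x* = M/(P_x + P_y·(y/x)).
Numerically y/x = 0.734783, so x* = 38/(9 + 24.7·0.734783) = 1.3997.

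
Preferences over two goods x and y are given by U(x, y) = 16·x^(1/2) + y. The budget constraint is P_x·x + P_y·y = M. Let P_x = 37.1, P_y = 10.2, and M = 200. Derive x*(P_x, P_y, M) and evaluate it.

MU_x = 8/√x, MU_y = 1. Tangency: 8/√x = P_x/P_y.
Thus x* = (8·P_y/P_x)² — independent of M — with the rest of income spent on y.
Plugging in: x* = (8·10.2/37.1)² = 4.8376.

x* = 4.8376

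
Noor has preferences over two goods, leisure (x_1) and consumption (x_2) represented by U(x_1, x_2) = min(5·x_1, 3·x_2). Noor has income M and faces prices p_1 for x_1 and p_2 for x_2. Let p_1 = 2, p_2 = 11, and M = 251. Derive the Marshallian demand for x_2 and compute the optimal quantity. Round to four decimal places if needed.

x_2* = 20.5738

Leontief preferences: the optimum is at the kink where x_1/3 = x_2/5, i.e. x_2 = (5/3)·x_1.
Budget: p_1·x_1 + p_2·(5/3)·x_1 = M, so (3·p_1 + 5·p_2)·x_1 = 3·M.
Demand: x_1*(p_1,p_2,M) = 3·M/(3·p_1 + 5·p_2), x_2* = 5·M/(3·p_1 + 5·p_2).
Here 3·2 + 5·11 = 61, giving x_2* = 20.5738.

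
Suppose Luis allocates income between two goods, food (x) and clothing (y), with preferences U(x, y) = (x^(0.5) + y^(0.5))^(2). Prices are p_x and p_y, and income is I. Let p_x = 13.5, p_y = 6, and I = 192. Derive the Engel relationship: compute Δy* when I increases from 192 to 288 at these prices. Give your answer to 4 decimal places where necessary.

Numerically y/x = 5.0625, so x* = 192/(13.5 + 6·5.0625) = 4.3761 and y* = 5.0625·4.3761 = 22.1538.
At I' = 288: y* = 33.2308. Change: 33.2308 − 22.1538 = 11.0769.

Δy* = 11.0769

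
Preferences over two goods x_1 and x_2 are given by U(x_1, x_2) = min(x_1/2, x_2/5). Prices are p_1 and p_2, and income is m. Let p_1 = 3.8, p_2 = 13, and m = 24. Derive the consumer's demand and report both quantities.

Demand: x_1*(p_1,p_2,m) = 2·m/(2·p_1 + 5·p_2), x_2* = 5·m/(2·p_1 + 5·p_2).
Here 2·3.8 + 5·13 = 72.6, giving x_1* = 0.6612 and x_2* = 1.6529.

x_1* = 0.6612, x_2* = 1.6529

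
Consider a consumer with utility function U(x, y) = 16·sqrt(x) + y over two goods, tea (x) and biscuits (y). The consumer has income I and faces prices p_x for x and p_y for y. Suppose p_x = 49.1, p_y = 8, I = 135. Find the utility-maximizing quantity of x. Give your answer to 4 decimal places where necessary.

x* = 1.699

Utility is quasi-linear in y; the FOC for x is 8/√x = p_x/p_y.
Solve: √x = 8·p_y/p_x, so x*(p_x,p_y) = (8·p_y/p_x)², and y* = (I − p_x·x*)/p_y.
Plugging in: x* = (8·8/49.1)² = 1.699.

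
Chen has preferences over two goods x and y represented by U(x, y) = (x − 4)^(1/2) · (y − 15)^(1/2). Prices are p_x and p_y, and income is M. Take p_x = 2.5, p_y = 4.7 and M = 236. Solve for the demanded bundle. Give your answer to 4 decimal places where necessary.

Let x' = x−4, y' = y−15. MRS = y'/x' = p_x/p_y.
Substituting into the budget: x* = 4 + 0.5·(M − 4·p_x − 15·p_y)/p_x, and y* = 15 + 0.5·(…)/p_y.
Discretionary income = 236 − 4·2.5 − 15·4.7 = 155.5; x* = 4 + 0.5·155.5/2.5 = 35.1; y* = 15 + 0.5·155.5/4.7 = 31.5426.

x* = 35.1, y* = 31.5426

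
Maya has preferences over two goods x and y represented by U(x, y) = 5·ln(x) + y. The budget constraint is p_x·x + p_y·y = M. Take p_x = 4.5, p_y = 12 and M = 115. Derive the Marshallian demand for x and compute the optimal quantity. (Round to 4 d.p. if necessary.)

Set MRS = p_x/p_y: (5/x)/1 = p_x/p_y.
So x*(p_x,p_y) = 5·p_y/p_x, independent of income; and y* = (M − 5·p_y)/p_y.
At the given prices: x* = 5·12/4.5 = 13.3333.

x* = 13.3333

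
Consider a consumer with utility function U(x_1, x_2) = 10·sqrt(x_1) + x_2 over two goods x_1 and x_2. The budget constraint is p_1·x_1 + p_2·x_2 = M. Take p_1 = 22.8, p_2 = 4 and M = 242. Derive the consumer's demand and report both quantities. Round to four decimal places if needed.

x_1* = 0.7695, x_2* = 56.114

Set MRS = p_1/p_2: 5·x_1^(−1/2) = p_1/p_2.
Thus x_1* = (5·p_2/p_1)² — independent of M — with the rest of income spent on x_2.
Plugging in: x_1* = (5·4/22.8)² = 0.7695, x_2* = 56.114.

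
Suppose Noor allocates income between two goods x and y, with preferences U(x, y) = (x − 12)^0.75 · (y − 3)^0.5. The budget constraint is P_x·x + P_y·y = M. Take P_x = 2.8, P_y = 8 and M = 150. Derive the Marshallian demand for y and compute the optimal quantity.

MRS = (3/2)·(y−3)/(x−12). Tangency with P_x/P_y gives y−3 = (2/3)·(P_x/P_y)·(x−12).
Substituting into the budget: x* = 12 + 0.6·(M − 12·P_x − 3·P_y)/P_x, and y* = 3 + 0.4·(…)/P_y.
Discretionary income = 150 − 12·2.8 − 3·8 = 92.4; y* = 3 + 0.4·92.4/8 = 7.62.

y* = 7.62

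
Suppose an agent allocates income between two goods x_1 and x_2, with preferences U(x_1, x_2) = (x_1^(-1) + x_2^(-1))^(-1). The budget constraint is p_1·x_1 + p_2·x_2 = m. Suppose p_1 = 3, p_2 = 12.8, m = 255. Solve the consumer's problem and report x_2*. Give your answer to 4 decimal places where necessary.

From the CES first-order condition, (x_2/x_1)^(2) = p_1/p_2.
Solve for the ratio: x_2/x_1 = [p_1/p_2]^(0.5).
Substitute x_2 = (x_2/x_1)·x_1 into the budget: x_1* = m/(p_1 + p_2·(x_2/x_1)).
Numerically x_2/x_1 = 0.484123, so x_1* = 255/(3 + 12.8·0.484123) = 27.7271 and x_2* = 0.484123·27.7271 = 13.4233.

x_2* = 13.4233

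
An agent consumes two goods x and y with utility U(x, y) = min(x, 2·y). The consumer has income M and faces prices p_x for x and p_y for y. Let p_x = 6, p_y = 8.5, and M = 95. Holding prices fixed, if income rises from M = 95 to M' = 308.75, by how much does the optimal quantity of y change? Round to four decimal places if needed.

Δy* = 10.4268

Leontief preferences: the optimum is at the kink where x/2 = y/1, i.e. y = (1/2)·x.
Budget: p_x·x + p_y·(1/2)·x = M, so (2·p_x + p_y)·x = 2·M.
Demand: x*(p_x,p_y,M) = 2·M/(2·p_x + p_y), y* = M/(2·p_x + p_y).
Here 2·6 + 8.5 = 20.5, giving y* = 4.6341.
At M' = 308.75: y* = 15.061. Change: 15.061 − 4.6341 = 10.4268.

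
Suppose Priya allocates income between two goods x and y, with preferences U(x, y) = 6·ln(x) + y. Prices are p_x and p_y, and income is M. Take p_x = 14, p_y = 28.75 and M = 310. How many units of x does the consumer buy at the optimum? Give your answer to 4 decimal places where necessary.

MU_x = 6/x, MU_y = 1. Tangency: 6/x = p_x/p_y.
So x*(p_x,p_y) = 6·p_y/p_x, independent of income; and y* = (M − 6·p_y)/p_y.
At the given prices: x* = 6·28.75/14 = 12.3214.

x* = 12.3214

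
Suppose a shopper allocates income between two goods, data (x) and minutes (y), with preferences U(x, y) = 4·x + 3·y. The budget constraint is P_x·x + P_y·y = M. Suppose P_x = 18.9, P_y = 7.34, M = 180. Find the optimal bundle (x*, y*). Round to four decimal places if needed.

x* = 0, y* = 24.5232

y gives more utility per dollar, so spend all income on y: y* = M/P_y, x* = 0.
Numerically: x* = 0, y* = 24.5232.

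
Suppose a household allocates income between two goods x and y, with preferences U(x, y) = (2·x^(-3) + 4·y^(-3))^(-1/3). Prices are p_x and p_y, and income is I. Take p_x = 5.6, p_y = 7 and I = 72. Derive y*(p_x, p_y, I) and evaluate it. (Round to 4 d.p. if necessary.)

MU_x ∝ 2·x^(-4), MU_y ∝ 4·y^(-4), so MRS = (1/2)·(y/x)^(4) = p_x/p_y.
Solve for the ratio: y/x = [2·p_x/p_y]^(0.25).
Substitute y = (y/x)·x into the budget: x* = I/(p_x + p_y·(y/x)).
Numerically y/x = 1.124683, so x* = 72/(5.6 + 7·1.124683) = 5.3441 and y* = 1.124683·5.3441 = 6.0104.

y* = 6.0104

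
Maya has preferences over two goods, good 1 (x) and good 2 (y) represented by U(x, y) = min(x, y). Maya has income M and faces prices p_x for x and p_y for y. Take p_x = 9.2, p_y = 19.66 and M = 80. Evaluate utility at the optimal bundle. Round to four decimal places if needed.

V = 2.772

Leontief preferences: the optimum is at the kink where x/1 = y/1, i.e. y = x.
Budget: p_x·x + p_y·x = M, so (p_x + p_y)·x = M.
Demand: x*(p_x,p_y,M) = M/(p_x + p_y), y* = M/(p_x + p_y).
Here 9.2 + 19.66 = 28.86, giving x* = 2.772 and y* = 2.772.
Utility at the optimum: U(2.772, 2.772) = 2.772.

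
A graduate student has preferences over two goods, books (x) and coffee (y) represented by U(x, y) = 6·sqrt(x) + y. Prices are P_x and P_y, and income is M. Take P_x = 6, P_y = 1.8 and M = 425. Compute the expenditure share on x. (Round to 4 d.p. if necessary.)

share on x = 0.0114

Thus x* = (3·P_y/P_x)² — independent of M — with the rest of income spent on y.
Plugging in: x* = (3·1.8/6)² = 0.81, y* = 233.4111.
Expenditure on x: 6·0.81 = 4.86; share = 0.0114.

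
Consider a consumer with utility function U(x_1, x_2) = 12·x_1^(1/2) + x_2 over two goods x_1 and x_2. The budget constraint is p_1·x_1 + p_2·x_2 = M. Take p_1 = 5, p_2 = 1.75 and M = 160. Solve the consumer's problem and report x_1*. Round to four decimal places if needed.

MU_x_1 = 6/√x_1, MU_x_2 = 1. Tangency: 6/√x_1 = p_1/p_2.
Thus x_1* = (6·p_2/p_1)² — independent of M — with the rest of income spent on x_2.
Plugging in: x_1* = (6·1.75/5)² = 4.41.

x_1* = 4.41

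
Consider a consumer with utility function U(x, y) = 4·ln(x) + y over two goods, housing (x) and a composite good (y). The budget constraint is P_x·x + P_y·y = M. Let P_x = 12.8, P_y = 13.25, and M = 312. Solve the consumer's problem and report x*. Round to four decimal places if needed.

MU_x = 4/x, MU_y = 1. Tangency: 4/x = P_x/P_y.
So x*(P_x,P_y) = 4·P_y/P_x, independent of income; and y* = (M − 4·P_y)/P_y.
At the given prices: x* = 4·13.25/12.8 = 4.1406.

x* = 4.1406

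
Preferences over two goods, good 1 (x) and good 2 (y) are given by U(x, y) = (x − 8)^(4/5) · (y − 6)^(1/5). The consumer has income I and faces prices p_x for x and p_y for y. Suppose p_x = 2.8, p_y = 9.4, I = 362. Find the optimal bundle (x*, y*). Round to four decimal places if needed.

x* = 88.9143, y* = 12.0255

Let x' = x−8, y' = y−6. MRS = 4·y'/x' = p_x/p_y.
After buying the subsistence bundle (8, 6), a share 0.8 of the remaining income goes to x: x* = 8 + 0.8·(I − 8p_x − 6p_y)/p_x.
Discretionary income = 362 − 8·2.8 − 6·9.4 = 283.2; x* = 8 + 0.8·283.2/2.8 = 88.9143; y* = 6 + 0.2·283.2/9.4 = 12.0255.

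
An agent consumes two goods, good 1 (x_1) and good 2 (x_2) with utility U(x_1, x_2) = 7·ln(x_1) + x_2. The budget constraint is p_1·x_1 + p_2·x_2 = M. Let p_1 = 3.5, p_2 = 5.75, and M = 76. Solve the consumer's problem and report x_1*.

Set MRS = p_1/p_2: (7/x_1)/1 = p_1/p_2.
So x_1*(p_1,p_2) = 7·p_2/p_1, independent of income; and x_2* = (M − 7·p_2)/p_2.
At the given prices: x_1* = 7·5.75/3.5 = 11.5.

x_1* = 11.5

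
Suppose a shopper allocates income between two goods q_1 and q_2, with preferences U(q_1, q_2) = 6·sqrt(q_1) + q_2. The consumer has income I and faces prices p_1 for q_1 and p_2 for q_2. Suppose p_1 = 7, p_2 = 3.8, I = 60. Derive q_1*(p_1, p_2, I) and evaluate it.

MU_q_1 = 3/√q_1, MU_q_2 = 1. Tangency: 3/√q_1 = p_1/p_2.
Thus q_1* = (3·p_2/p_1)² — independent of I — with the rest of income spent on q_2.
Plugging in: q_1* = (3·3.8/7)² = 2.6522.

q_1* = 2.6522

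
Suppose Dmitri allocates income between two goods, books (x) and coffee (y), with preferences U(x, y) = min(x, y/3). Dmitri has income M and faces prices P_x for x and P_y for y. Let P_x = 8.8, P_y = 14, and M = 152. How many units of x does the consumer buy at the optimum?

Leontief preferences: the optimum is at the kink where x/1 = y/3, i.e. y = 3·x.
Budget: P_x·x + P_y·3·x = M, so (P_x + 3·P_y)·x = M.
Demand: x*(P_x,P_y,M) = M/(P_x + 3·P_y), y* = 3·M/(P_x + 3·P_y).
Here 8.8 + 3·14 = 50.8, giving x* = 2.9921.

x* = 2.9921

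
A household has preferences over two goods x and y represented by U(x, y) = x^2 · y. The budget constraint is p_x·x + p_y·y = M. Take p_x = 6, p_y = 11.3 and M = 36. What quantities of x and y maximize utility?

The MRS is 2·y/x. Set MRS = p_x/p_y.
Rearranging, p_y·y = (1/2)·p_x·x. Substituting into the budget gives p_x·x·(1 + (1/2)) = M.
Demand: x*(p_x,p_y,M) = 2/3·M/p_x and y* = 1/3·M/p_y.
At p_x=6, p_y=11.3, M=36: x* = 2/3·36/6 = 4, y* = 1.0619.

x* = 4, y* = 1.0619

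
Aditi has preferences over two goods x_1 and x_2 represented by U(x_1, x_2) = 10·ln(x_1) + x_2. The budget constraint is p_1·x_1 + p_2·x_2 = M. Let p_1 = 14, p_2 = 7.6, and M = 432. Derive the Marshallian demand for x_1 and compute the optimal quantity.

x_1* = 5.4286

MU_x_1 = 10/x_1, MU_x_2 = 1. Tangency: 10/x_1 = p_1/p_2.
So x_1*(p_1,p_2) = 10·p_2/p_1, independent of income; and x_2* = (M − 10·p_2)/p_2.
At the given prices: x_1* = 10·7.6/14 = 5.4286.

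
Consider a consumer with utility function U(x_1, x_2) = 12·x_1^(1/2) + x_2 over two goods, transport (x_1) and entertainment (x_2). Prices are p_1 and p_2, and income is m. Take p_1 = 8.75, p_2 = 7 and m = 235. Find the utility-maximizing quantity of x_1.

x_1* = 23.04

Set MRS = p_1/p_2: 6·x_1^(−1/2) = p_1/p_2.
Solve: √x_1 = 6·p_2/p_1, so x_1*(p_1,p_2) = (6·p_2/p_1)², and x_2* = (m − p_1·x_1*)/p_2.
Plugging in: x_1* = (6·7/8.75)² = 23.04.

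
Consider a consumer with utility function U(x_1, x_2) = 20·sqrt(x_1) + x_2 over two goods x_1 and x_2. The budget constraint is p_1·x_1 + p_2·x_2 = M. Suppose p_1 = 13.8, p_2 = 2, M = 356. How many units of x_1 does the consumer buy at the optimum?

Set MRS = p_1/p_2: 10·x_1^(−1/2) = p_1/p_2.
Solve: √x_1 = 10·p_2/p_1, so x_1*(p_1,p_2) = (10·p_2/p_1)², and x_2* = (M − p_1·x_1*)/p_2.
Plugging in: x_1* = (10·2/13.8)² = 2.1004.

x_1* = 2.1004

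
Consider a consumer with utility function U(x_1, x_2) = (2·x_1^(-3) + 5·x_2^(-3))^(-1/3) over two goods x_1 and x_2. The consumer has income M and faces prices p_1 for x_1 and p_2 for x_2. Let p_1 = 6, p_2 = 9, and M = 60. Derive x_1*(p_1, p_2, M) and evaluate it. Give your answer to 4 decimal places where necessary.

x_1* = 3.6978

MRS = MU_x_1/MU_x_2 = (2/5)·(x_2/x_1)^(4). Set equal to p_1/p_2.
Hence x_2/x_1 = ((5/2)·p_1/p_2)^(1/(4)), i.e. raised to the 0.25 power.
Substitute x_2 = (x_2/x_1)·x_1 into the budget: x_1* = M/(p_1 + p_2·(x_2/x_1)).
Numerically x_2/x_1 = 1.136219, so x_1* = 60/(6 + 9·1.136219) = 3.6978.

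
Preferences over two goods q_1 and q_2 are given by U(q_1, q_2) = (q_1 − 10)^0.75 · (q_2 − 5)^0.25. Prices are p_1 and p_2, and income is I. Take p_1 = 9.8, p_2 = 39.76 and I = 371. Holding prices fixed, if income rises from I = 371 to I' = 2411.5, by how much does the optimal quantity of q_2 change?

Let q_1' = q_1−10, q_2' = q_2−5. MRS = 3·q_2'/q_1' = p_1/p_2.
Substituting into the budget: q_1* = 10 + 0.75·(I − 10·p_1 − 5·p_2)/p_1, and q_2* = 5 + 0.25·(…)/p_2.
Discretionary income = 371 − 10·9.8 − 5·39.76 = 74.2; q_2* = 5 + 0.25·74.2/39.76 = 5.4665.
At I' = 2411.5: q_2* = 18.2967. Change: 18.2967 − 5.4665 = 12.8301.

Δq_2* = 12.8301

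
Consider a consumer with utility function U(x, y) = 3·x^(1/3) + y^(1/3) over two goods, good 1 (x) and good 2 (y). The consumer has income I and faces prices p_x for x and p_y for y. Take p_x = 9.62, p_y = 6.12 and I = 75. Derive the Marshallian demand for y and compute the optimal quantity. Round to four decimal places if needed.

y* = 2.3821

MU_x ∝ 3·x^(-2/3), MU_y ∝ y^(-2/3), so MRS = 3·(y/x)^(2/3) = p_x/p_y.
Solve for the ratio: y/x = [(1/3)·p_x/p_y]^(1.5).
With the ratio pinned down, the budget gives x* = I/(p_x + p_y·(y/x)) and y* = (y/x)·x*.
Numerically y/x = 0.379274, so x* = 75/(9.62 + 6.12·0.379274) = 6.2808 and y* = 0.379274·6.2808 = 2.3821.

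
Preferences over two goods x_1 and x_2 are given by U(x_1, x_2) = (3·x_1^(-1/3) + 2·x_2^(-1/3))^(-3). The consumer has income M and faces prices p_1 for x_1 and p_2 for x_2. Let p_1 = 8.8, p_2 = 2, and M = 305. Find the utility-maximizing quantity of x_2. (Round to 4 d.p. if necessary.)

x_2* = 51.4672

Substitute x_2 = (x_2/x_1)·x_1 into the budget: x_1* = M/(p_1 + p_2·(x_2/x_1)).
Numerically x_2/x_1 = 2.241409, so x_1* = 305/(8.8 + 2·2.241409) = 22.962 and x_2* = 2.241409·22.962 = 51.4672.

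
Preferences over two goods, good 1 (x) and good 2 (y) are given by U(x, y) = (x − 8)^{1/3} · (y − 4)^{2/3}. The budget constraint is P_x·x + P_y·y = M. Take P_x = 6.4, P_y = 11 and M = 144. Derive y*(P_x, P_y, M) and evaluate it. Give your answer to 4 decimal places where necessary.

y* = 6.9576

Let x' = x−8, y' = y−4. MRS = (1/2)·y'/x' = P_x/P_y.
After buying the subsistence bundle (8, 4), a share 1/3 of the remaining income goes to x: x* = 8 + 1/3·(M − 8P_x − 4P_y)/P_x.
Discretionary income = 144 − 8·6.4 − 4·11 = 48.8; y* = 4 + 2/3·48.8/11 = 6.9576.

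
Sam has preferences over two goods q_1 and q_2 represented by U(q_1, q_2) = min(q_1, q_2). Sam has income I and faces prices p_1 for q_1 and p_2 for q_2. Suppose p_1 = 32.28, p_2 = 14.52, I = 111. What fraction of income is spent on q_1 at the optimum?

share on q_1 = 0.6897

With perfect complements, no substitution: consume in ratio q_1:q_2 = 1:1.
Budget: p_1·q_1 + p_2·q_1 = I, so (p_1 + p_2)·q_1 = I.
Demand: q_1*(p_1,p_2,I) = I/(p_1 + p_2), q_2* = I/(p_1 + p_2).
Here 32.28 + 14.52 = 46.8, giving q_1* = 2.3718 and q_2* = 2.3718.
Expenditure on q_1: 32.28·2.3718 = 76.5615; share = 0.6897.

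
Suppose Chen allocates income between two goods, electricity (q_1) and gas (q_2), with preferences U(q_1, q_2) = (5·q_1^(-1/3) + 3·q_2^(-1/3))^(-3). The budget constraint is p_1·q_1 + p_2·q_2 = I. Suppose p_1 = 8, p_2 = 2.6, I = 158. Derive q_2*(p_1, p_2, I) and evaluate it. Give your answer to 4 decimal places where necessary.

q_2* = 20.6505

MU_q_1 ∝ 5·q_1^(-4/3), MU_q_2 ∝ 3·q_2^(-4/3), so MRS = (5/3)·(q_2/q_1)^(4/3) = p_1/p_2.
Hence q_2/q_1 = ((3/5)·p_1/p_2)^(1/(4/3)), i.e. raised to the 0.75 power.
With the ratio pinned down, the budget gives q_1* = I/(p_1 + p_2·(q_2/q_1)) and q_2* = (q_2/q_1)·q_1*.
Numerically q_2/q_1 = 1.583802, so q_1* = 158/(8 + 2.6·1.583802) = 13.0386 and q_2* = 1.583802·13.0386 = 20.6505.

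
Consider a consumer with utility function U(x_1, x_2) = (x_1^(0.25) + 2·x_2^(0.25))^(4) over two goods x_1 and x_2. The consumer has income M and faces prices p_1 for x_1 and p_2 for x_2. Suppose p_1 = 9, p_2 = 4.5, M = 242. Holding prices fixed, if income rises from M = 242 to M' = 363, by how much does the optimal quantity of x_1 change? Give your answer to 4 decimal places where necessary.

From the CES first-order condition, (1/2)·(x_2/x_1)^(0.75) = p_1/p_2.
Solve for the ratio: x_2/x_1 = [2·p_1/p_2]^(4/3).
Substitute x_2 = (x_2/x_1)·x_1 into the budget: x_1* = M/(p_1 + p_2·(x_2/x_1)).
Numerically x_2/x_1 = 6.349604, so x_1* = 242/(9 + 4.5·6.349604) = 6.4408.
At M' = 363: x_1* = 9.6611. Change: 9.6611 − 6.4408 = 3.2204.

Δx_1* = 3.2204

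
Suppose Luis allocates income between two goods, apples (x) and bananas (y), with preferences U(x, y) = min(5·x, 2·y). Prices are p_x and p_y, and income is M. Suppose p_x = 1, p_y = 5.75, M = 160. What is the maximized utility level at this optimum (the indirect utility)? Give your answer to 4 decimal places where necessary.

With perfect complements, no substitution: consume in ratio x:y = 2:5.
Budget: p_x·x + p_y·(5/2)·x = M, so (2·p_x + 5·p_y)·x = 2·M.
Demand: x*(p_x,p_y,M) = 2·M/(2·p_x + 5·p_y), y* = 5·M/(2·p_x + 5·p_y).
Here 2·1 + 5·5.75 = 30.75, giving x* = 10.4065 and y* = 26.0163.
Utility at the optimum: U(10.4065, 26.0163) = 52.0325.

V = 52.0325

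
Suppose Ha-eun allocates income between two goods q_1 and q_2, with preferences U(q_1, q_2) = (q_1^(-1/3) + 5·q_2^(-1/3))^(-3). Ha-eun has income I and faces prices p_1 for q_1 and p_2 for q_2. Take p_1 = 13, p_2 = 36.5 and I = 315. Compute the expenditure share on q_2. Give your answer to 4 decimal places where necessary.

share on q_2 = 0.8123

From the CES first-order condition, (1/5)·(q_2/q_1)^(4/3) = p_1/p_2.
Hence q_2/q_1 = (5·p_1/p_2)^(1/(4/3)), i.e. raised to the 0.75 power.
Substitute q_2 = (q_2/q_1)·q_1 into the budget: q_1* = I/(p_1 + p_2·(q_2/q_1)).
Numerically q_2/q_1 = 1.541578, so q_1* = 315/(13 + 36.5·1.541578) = 4.5476 and q_2* = 1.541578·4.5476 = 7.0105.
Expenditure on q_2: 36.5·7.0105 = 255.8814; share = 0.8123.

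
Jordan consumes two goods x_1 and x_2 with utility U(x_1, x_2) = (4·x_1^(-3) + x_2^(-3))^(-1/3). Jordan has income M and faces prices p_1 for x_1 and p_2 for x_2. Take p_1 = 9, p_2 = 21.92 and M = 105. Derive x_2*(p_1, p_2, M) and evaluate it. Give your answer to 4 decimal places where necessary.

With the ratio pinned down, the budget gives x_1* = M/(p_1 + p_2·(x_2/x_1)) and x_2* = (x_2/x_1)·x_1*.
Numerically x_2/x_1 = 0.566025, so x_1* = 105/(9 + 21.92·0.566025) = 4.9049 and x_2* = 0.566025·4.9049 = 2.7763.

x_2* = 2.7763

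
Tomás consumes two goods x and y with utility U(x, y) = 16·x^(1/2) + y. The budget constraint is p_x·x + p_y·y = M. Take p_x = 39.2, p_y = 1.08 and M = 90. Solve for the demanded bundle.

x* = 0.0486, y* = 81.5701

Solve: √x = 8·p_y/p_x, so x*(p_x,p_y) = (8·p_y/p_x)², and y* = (M − p_x·x*)/p_y.
Plugging in: x* = (8·1.08/39.2)² = 0.0486, y* = 81.5701.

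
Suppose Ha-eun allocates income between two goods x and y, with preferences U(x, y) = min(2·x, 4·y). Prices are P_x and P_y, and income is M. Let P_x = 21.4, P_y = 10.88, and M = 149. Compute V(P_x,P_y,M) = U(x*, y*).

With perfect complements, no substitution: consume in ratio x:y = 4:2.
Budget: P_x·x + P_y·(1/2)·x = M, so (4·P_x + 2·P_y)·x = 4·M.
Demand: x*(P_x,P_y,M) = 4·M/(4·P_x + 2·P_y), y* = 2·M/(4·P_x + 2·P_y).
Here 4·21.4 + 2·10.88 = 107.36, giving x* = 5.5514 and y* = 2.7757.
Utility at the optimum: U(5.5514, 2.7757) = 11.1028.

V = 11.1028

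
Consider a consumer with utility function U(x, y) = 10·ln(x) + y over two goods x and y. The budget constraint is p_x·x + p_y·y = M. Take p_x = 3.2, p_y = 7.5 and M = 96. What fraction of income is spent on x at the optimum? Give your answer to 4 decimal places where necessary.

MU_x = 10/x, MU_y = 1. Tangency: 10/x = p_x/p_y.
So x*(p_x,p_y) = 10·p_y/p_x, independent of income; and y* = (M − 10·p_y)/p_y.
At the given prices: x* = 10·7.5/3.2 = 23.4375, and y* = 2.8.
Expenditure on x: 3.2·23.4375 = 75; share = 0.7812.

share on x = 0.7812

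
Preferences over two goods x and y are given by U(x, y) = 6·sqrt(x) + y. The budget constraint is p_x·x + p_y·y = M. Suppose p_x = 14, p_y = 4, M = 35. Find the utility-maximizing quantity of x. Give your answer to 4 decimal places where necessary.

Solve: √x = 3·p_y/p_x, so x*(p_x,p_y) = (3·p_y/p_x)², and y* = (M − p_x·x*)/p_y.
Plugging in: x* = (3·4/14)² = 0.7347.

x* = 0.7347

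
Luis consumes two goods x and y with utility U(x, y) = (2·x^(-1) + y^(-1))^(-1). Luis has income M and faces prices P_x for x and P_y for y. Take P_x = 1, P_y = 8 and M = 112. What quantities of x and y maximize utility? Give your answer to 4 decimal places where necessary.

x* = 37.3333, y* = 9.3333

MRS = MU_x/MU_y = 2·(y/x)^(2). Set equal to P_x/P_y.
Hence y/x = ((1/2)·P_x/P_y)^(1/(2)), i.e. raised to the 0.5 power.
Substitute y = (y/x)·x into the budget: x* = M/(P_x + P_y·(y/x)).
Numerically y/x = 0.25, so x* = 112/(1 + 8·0.25) = 37.3333 and y* = 0.25·37.3333 = 9.3333.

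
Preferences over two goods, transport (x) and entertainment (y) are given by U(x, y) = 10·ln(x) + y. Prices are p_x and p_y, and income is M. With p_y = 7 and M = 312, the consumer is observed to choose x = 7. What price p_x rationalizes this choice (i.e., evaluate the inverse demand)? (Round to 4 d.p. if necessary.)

p_x = 10

Set MRS = p_x/p_y: (10/x)/1 = p_x/p_y.
So x*(p_x,p_y) = 10·p_y/p_x, independent of income; and y* = (M − 10·p_y)/p_y.
Set x* = 7 in the demand function and solve for p_x: p_x = 10.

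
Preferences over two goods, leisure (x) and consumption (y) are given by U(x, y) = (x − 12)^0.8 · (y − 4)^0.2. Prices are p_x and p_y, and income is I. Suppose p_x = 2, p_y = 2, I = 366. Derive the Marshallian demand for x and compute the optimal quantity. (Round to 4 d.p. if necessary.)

This is Cobb-Douglas in (x−12, y−4): tangency gives 0.8·p_y·(y−4) = 0.2·p_x·(x−12).
After buying the subsistence bundle (12, 4), a share 0.8 of the remaining income goes to x: x* = 12 + 0.8·(I − 12p_x − 4p_y)/p_x.
Discretionary income = 366 − 12·2 − 4·2 = 334; x* = 12 + 0.8·334/2 = 145.6.

x* = 145.6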